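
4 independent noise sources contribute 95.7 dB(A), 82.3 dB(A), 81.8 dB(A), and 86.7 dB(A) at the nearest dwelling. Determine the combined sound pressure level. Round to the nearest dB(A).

97 dB(A)

For uncorrelated sources the intensities add, so convert each level to linear form, sum, and take 10·log₁₀ of the total.
Σ 10^(L/10) = 10^(95.7/10) + 10^(82.3/10) + 10^(81.8/10) + 10^(86.7/10) = 4.504e+09.
L_total = 10·log₁₀(4.504e+09) = 96.54 dB(A).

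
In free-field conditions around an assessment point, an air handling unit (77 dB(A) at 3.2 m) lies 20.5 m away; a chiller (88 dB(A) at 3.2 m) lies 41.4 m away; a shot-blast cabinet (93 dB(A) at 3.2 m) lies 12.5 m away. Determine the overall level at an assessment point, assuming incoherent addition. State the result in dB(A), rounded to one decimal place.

81.3 dB(A)

Apply inverse-square spreading to bring every level to the receiver, then sum 10^(L/10).
air handling unit: 77 − 20·log₁₀(20.5/3.2) = 77 − 16.13 = 60.87 dB(A).
chiller: 88 − 20·log₁₀(41.4/3.2) = 88 − 22.24 = 65.76 dB(A).
shot-blast cabinet: 93 − 20·log₁₀(12.5/3.2) = 93 − 11.84 = 81.16 dB(A).
Σ 10^(L/10) = 1.358e+08 → L_total = 10·log₁₀(1.358e+08) = 81.33 dB(A).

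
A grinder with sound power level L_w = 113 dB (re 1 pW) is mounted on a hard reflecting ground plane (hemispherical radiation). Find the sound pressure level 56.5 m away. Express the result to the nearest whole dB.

The power spreads over a hemisphere of area 2π·r², so L_p = L_w − 10·log₁₀(2π·r²).
2π·r² = 2.006e+04 m², 10·log₁₀ of that is 43.023 dB.
L_p = 113 − 43.023 = 69.98 dB.

70 dB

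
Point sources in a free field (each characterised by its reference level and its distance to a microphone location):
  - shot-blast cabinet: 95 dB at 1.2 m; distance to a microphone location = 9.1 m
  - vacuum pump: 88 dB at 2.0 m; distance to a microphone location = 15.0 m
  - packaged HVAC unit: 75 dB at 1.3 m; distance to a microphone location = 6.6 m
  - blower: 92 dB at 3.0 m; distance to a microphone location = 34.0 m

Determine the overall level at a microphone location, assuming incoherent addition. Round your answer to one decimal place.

Apply inverse-square spreading to bring every level to the receiver, then sum 10^(L/10).
shot-blast cabinet: 95 − 20·log₁₀(9.1/1.2) = 95 − 17.60 = 77.40 dB.
vacuum pump: 88 − 20·log₁₀(15.0/2.0) = 88 − 17.50 = 70.50 dB.
packaged HVAC unit: 75 − 20·log₁₀(6.6/1.3) = 75 − 14.11 = 60.89 dB.
blower: 92 − 20·log₁₀(34.0/3.0) = 92 − 21.09 = 70.91 dB.
Σ 10^(L/10) = 7.977e+07 → L_total = 10·log₁₀(7.977e+07) = 79.02 dB.

79.0 dB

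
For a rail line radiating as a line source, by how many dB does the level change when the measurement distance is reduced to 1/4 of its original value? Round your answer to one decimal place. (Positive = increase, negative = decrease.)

+6.0 dB

With cylindrical spreading the level changes by −10·log₁₀(r₂/r₁).
ΔL = −10·log₁₀(0.25) = +6.02 dB.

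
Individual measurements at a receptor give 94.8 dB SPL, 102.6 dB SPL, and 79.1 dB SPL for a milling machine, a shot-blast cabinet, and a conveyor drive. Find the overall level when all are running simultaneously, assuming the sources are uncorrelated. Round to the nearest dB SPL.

Incoherent sources combine by intensity addition: L_total = 10·log₁₀(Σ 10^(L_i/10)).
Σ 10^(L/10) = 10^(94.8/10) + 10^(102.6/10) + 10^(79.1/10) = 2.130e+10.
L_total = 10·log₁₀(2.130e+10) = 103.28 dB SPL.

103 dB SPL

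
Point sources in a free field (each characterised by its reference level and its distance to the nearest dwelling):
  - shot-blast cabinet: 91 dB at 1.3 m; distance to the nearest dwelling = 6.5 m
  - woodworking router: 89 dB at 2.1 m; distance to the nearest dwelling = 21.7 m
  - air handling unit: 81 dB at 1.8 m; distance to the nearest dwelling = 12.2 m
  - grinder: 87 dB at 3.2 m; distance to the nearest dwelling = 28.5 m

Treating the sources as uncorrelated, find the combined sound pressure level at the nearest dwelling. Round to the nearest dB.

Apply inverse-square spreading to bring every level to the receiver, then sum 10^(L/10).
shot-blast cabinet: 91 − 20·log₁₀(6.5/1.3) = 91 − 13.98 = 77.02 dB.
woodworking router: 89 − 20·log₁₀(21.7/2.1) = 89 − 20.28 = 68.72 dB.
air handling unit: 81 − 20·log₁₀(12.2/1.8) = 81 − 16.62 = 64.38 dB.
grinder: 87 − 20·log₁₀(28.5/3.2) = 87 − 18.99 = 68.01 dB.
Σ 10^(L/10) = 6.686e+07 → L_total = 10·log₁₀(6.686e+07) = 78.25 dB.

78 dB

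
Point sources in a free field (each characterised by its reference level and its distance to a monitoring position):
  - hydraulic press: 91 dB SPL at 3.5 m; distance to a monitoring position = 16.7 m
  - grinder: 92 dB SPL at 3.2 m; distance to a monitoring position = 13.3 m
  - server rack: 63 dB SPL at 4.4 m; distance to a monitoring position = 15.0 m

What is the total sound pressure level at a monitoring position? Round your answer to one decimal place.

Apply inverse-square spreading to bring every level to the receiver, then sum 10^(L/10).
hydraulic press: 91 − 20·log₁₀(16.7/3.5) = 91 − 13.57 = 77.43 dB SPL.
grinder: 92 − 20·log₁₀(13.3/3.2) = 92 − 12.37 = 79.63 dB SPL.
server rack: 63 − 20·log₁₀(15.0/4.4) = 63 − 10.65 = 52.35 dB SPL.
Σ 10^(L/10) = 1.472e+08 → L_total = 10·log₁₀(1.472e+08) = 81.68 dB SPL.

81.7 dB SPL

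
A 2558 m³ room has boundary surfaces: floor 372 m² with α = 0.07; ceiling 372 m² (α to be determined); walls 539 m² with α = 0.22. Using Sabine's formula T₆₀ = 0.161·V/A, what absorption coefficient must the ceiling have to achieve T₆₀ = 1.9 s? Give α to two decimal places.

0.19

From T₆₀ = 0.161·V/A, the target T₆₀ = 1.9 s needs A = 0.161·2558/1.9 = 216.76 m².
Absorption from the other surfaces = 372·0.07 + 539·0.22 = 144.62 m², so the ceiling must supply 72.14 m² over 372 m².
α = 72.14/372 = 0.194.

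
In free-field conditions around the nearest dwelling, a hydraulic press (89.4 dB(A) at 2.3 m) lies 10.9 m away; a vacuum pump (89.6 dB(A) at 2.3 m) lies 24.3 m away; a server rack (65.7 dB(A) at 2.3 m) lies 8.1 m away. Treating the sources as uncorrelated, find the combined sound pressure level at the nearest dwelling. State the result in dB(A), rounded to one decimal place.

Apply inverse-square spreading to bring every level to the receiver, then sum 10^(L/10).
hydraulic press: 89.4 − 20·log₁₀(10.9/2.3) = 89.4 − 13.51 = 75.89 dB(A).
vacuum pump: 89.6 − 20·log₁₀(24.3/2.3) = 89.6 − 20.48 = 69.12 dB(A).
server rack: 65.7 − 20·log₁₀(8.1/2.3) = 65.7 − 10.94 = 54.76 dB(A).
Σ 10^(L/10) = 4.725e+07 → L_total = 10·log₁₀(4.725e+07) = 76.74 dB(A).

76.7 dB(A)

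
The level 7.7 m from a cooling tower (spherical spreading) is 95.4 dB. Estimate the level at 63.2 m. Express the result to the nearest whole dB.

77 dB

For a point source, L₂ = L₁ − 20·log₁₀(r₂/r₁).
L₂ = 95.4 − 20·log₁₀(63.2/7.7) = 95.4 − 18.285 = 77.12 dB.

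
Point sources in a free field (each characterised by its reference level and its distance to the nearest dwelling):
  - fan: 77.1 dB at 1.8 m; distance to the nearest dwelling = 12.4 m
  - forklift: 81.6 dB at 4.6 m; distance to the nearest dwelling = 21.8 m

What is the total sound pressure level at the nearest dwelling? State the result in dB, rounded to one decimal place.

Apply inverse-square spreading to bring every level to the receiver, then sum 10^(L/10).
fan: 77.1 − 20·log₁₀(12.4/1.8) = 77.1 − 16.76 = 60.34 dB.
forklift: 81.6 − 20·log₁₀(21.8/4.6) = 81.6 − 13.51 = 68.09 dB.
Σ 10^(L/10) = 7.516e+06 → L_total = 10·log₁₀(7.516e+06) = 68.76 dB.

68.8 dB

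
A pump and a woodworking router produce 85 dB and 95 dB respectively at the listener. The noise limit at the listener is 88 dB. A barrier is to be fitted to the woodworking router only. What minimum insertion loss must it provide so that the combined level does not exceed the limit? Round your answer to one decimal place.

The untreated sources together contribute 10^(85/10) = 3.162e+08, i.e. 85.00 dB.
The limit corresponds to 10^(88/10) = 6.310e+08; subtracting the fixed part leaves 3.147e+08 for the woodworking router, i.e. 84.98 dB.
So the woodworking router must be reduced from 95 to 84.98 dB: IL = 10.02 dB.

10.0 dB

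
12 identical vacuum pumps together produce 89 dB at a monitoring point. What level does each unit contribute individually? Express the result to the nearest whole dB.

Dividing the total intensity by 12 lowers the level by 10·log₁₀ 12 = 10.792 dB: L₁ = 89 − 10.792.

78 dB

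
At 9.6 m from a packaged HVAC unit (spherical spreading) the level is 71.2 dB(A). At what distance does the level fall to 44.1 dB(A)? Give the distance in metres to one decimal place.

For a point source L₁ − L₂ = 20·log₁₀(r₂/r₁), so r₂ = r₁·10^((L₁−L₂)/20).
r₂ = 9.6·10^((71.2−44.1)/20) = 9.6·10^(27.1/20) = 217.41 m.

217.4 m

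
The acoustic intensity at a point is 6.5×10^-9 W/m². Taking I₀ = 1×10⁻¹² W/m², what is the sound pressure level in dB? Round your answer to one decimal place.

38.1 dB

L = 10·log₁₀(I/I₀) = 10·log₁₀(6.5×10^-9/10⁻¹²) = 10·log₁₀(6.5×10^3).
L = 10·(0.8129 + 3) = 38.13 dB.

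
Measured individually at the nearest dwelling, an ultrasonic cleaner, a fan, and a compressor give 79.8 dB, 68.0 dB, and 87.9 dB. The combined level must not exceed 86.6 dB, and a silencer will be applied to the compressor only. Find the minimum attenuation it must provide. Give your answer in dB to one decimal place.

2.4 dB

Fixed contribution from the other sources: Σ 10^(L/10) = 10^(79.8/10) + 10^(68.0/10) = 1.018e+08 (80.08 dB).
To meet 86.6 dB overall, the treated compressor may contribute at most 10^(86.6/10) − 1.018e+08 = 3.553e+08, i.e. 85.51 dB.
Required insertion loss = 87.9 − 85.51 = 2.39 dB.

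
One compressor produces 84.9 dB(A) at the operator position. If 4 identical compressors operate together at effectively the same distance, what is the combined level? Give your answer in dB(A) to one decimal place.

90.9 dB(A)

L_total = L₁ + 10·log₁₀ N for N identical incoherent sources.
L_total = 84.9 + 10·log₁₀(4) = 84.9 + 6.021 = 90.92 dB(A).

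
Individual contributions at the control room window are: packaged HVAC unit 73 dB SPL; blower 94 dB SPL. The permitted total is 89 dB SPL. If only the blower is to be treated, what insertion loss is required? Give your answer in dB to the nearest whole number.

5 dB

Everything except the blower sums to 10^(73/10) = 1.995e+07 in linear terms, 73.00 dB SPL.
To meet 89 dB SPL overall, the treated blower may contribute at most 10^(89/10) − 1.995e+07 = 7.744e+08, i.e. 88.89 dB SPL.
Required insertion loss = 94 − 88.89 = 5.11 dB.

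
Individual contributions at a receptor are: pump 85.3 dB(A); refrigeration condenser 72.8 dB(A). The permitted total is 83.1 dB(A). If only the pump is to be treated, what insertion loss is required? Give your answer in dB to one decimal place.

Fixed contribution from the other source: Σ 10^(L/10) = 10^(72.8/10) = 1.905e+07 (72.80 dB(A)).
The limit corresponds to 10^(83.1/10) = 2.042e+08; subtracting the fixed part leaves 1.851e+08 for the pump, i.e. 82.67 dB(A).
So the pump must be reduced from 85.3 to 82.67 dB(A): IL = 2.63 dB.

2.6 dB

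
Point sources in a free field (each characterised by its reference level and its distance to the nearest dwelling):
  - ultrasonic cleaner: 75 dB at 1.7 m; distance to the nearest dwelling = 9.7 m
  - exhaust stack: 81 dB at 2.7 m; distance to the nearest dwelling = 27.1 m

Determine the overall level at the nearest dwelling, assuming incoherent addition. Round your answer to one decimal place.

63.5 dB

Apply inverse-square spreading to bring every level to the receiver, then sum 10^(L/10).
ultrasonic cleaner: 75 − 20·log₁₀(9.7/1.7) = 75 − 15.13 = 59.87 dB.
exhaust stack: 81 − 20·log₁₀(27.1/2.7) = 81 − 20.03 = 60.97 dB.
Σ 10^(L/10) = 2.221e+06 → L_total = 10·log₁₀(2.221e+06) = 63.47 dB.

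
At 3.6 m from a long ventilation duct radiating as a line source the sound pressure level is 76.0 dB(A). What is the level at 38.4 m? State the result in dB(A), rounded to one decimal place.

Line-source attenuation: ΔL = 10·log₁₀(r₂/r₁) = 10·log₁₀(38.4/3.6) = 10.280 dB.
L₂ = 76.0 − 10·log₁₀(38.4/3.6) = 76.0 − 10.280 = 65.72 dB(A).

65.7 dB(A)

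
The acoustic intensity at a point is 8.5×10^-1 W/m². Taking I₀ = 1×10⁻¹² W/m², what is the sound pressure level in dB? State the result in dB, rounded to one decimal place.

Dividing by I₀ shifts the exponent by 12: I/I₀ = 8.5×10^11.
L = 10·(0.9294 + 11) = 119.29 dB.

119.3 dB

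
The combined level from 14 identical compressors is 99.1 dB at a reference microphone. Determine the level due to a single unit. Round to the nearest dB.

88 dB

For N identical incoherent sources L_total = L₁ + 10·log₁₀ N, so L₁ = 99.1 − 10·log₁₀(14) = 99.1 − 11.461.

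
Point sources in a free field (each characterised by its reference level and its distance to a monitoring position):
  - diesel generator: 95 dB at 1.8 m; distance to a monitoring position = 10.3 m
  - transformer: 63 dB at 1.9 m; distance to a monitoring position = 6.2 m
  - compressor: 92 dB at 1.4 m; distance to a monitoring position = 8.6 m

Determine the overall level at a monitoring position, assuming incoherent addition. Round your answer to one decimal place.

First find each source's level at the receiver (point-source: −20·log₁₀(r/r_ref)), then combine on an intensity basis.
diesel generator: 95 − 20·log₁₀(10.3/1.8) = 95 − 15.15 = 79.85 dB.
transformer: 63 − 20·log₁₀(6.2/1.9) = 63 − 10.27 = 52.73 dB.
compressor: 92 − 20·log₁₀(8.6/1.4) = 92 − 15.77 = 76.23 dB.
Σ 10^(L/10) = 1.388e+08 → L_total = 10·log₁₀(1.388e+08) = 81.42 dB.

81.4 dB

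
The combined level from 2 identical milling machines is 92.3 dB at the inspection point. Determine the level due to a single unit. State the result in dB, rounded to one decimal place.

For N identical incoherent sources L_total = L₁ + 10·log₁₀ N, so L₁ = 92.3 − 10·log₁₀(2) = 92.3 − 3.010.

89.3 dB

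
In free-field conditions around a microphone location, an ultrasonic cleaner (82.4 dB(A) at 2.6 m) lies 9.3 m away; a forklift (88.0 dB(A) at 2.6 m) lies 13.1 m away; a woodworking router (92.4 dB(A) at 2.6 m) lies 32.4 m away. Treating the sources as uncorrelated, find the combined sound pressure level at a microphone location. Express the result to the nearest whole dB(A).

77 dB(A)

Apply inverse-square spreading to bring every level to the receiver, then sum 10^(L/10).
ultrasonic cleaner: 82.4 − 20·log₁₀(9.3/2.6) = 82.4 − 11.07 = 71.33 dB(A).
forklift: 88.0 − 20·log₁₀(13.1/2.6) = 88.0 − 14.05 = 73.95 dB(A).
woodworking router: 92.4 − 20·log₁₀(32.4/2.6) = 92.4 − 21.91 = 70.49 dB(A).
Σ 10^(L/10) = 4.963e+07 → L_total = 10·log₁₀(4.963e+07) = 76.96 dB(A).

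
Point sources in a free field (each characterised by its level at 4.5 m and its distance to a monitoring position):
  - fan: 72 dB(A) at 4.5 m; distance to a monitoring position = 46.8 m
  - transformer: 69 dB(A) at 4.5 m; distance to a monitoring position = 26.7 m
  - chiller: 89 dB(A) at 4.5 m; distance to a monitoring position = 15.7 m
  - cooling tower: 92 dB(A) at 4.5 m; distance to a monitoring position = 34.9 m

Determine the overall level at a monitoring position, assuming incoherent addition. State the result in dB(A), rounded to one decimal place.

79.6 dB(A)

First find each source's level at the receiver (point-source: −20·log₁₀(r/r_ref)), then combine on an intensity basis.
fan: 72 − 20·log₁₀(46.8/4.5) = 72 − 20.34 = 51.66 dB(A).
transformer: 69 − 20·log₁₀(26.7/4.5) = 69 − 15.47 = 53.53 dB(A).
chiller: 89 − 20·log₁₀(15.7/4.5) = 89 − 10.85 = 78.15 dB(A).
cooling tower: 92 − 20·log₁₀(34.9/4.5) = 92 − 17.79 = 74.21 dB(A).
Σ 10^(L/10) = 9.198e+07 → L_total = 10·log₁₀(9.198e+07) = 79.64 dB(A).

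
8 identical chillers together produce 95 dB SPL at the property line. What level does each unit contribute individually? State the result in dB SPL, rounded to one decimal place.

For N identical incoherent sources L_total = L₁ + 10·log₁₀ N, so L₁ = 95 − 10·log₁₀(8) = 95 − 9.031.

86.0 dB SPL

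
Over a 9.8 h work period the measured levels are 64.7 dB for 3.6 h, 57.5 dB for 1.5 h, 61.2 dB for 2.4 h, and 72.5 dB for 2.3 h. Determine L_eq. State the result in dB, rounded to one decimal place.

67.5 dB

Weight each interval's intensity by its duration and average over T = 9.8 h:
Σ tᵢ·10^(Lᵢ/10) = 3.6·10^(64.7/10) + 1.5·10^(57.5/10) + 2.4·10^(61.2/10) + 2.3·10^(72.5/10) = 5.553e+07.
L_eq = 10·log₁₀(5.553e+07/9.8) = 67.53 dB.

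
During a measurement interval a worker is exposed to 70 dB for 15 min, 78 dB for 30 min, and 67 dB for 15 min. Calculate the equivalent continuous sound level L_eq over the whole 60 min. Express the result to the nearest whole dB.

L_eq = 10·log₁₀[(1/T)·Σ tᵢ·10^(Lᵢ/10)] with T = 60 min.
Σ tᵢ·10^(Lᵢ/10) = 15·10^(70/10) + 30·10^(78/10) + 15·10^(67/10) = 2.118e+09.
L_eq = 10·log₁₀(2.118e+09/60) = 75.48 dB.

75 dB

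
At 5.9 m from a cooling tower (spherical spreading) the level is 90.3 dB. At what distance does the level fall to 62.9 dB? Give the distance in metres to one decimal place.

138.3 m

Point-source spreading drops the level by 20·log₁₀(r₂/r₁); inverting, r₂/r₁ = 10^(ΔL/20).
r₂ = 5.9·10^((90.3−62.9)/20) = 5.9·10^(27.4/20) = 138.31 m.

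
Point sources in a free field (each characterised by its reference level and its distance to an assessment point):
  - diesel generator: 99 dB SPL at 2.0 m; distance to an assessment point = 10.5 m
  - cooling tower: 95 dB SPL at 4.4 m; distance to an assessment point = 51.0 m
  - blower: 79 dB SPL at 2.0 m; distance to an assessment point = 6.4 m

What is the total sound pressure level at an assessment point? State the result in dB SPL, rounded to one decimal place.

Apply inverse-square spreading to bring every level to the receiver, then sum 10^(L/10).
diesel generator: 99 − 20·log₁₀(10.5/2.0) = 99 − 14.40 = 84.60 dB SPL.
cooling tower: 95 − 20·log₁₀(51.0/4.4) = 95 − 21.28 = 73.72 dB SPL.
blower: 79 − 20·log₁₀(6.4/2.0) = 79 − 10.10 = 68.90 dB SPL.
Σ 10^(L/10) = 3.195e+08 → L_total = 10·log₁₀(3.195e+08) = 85.04 dB SPL.

85.0 dB SPL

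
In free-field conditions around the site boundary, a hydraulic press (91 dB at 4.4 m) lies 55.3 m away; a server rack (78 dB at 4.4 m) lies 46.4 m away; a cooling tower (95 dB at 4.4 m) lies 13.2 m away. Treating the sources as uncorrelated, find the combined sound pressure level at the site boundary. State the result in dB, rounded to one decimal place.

85.6 dB

Propagate each source to the receiver with L = L_ref − 20·log₁₀(r/r_ref), then add intensities.
hydraulic press: 91 − 20·log₁₀(55.3/4.4) = 91 − 21.99 = 69.01 dB.
server rack: 78 − 20·log₁₀(46.4/4.4) = 78 − 20.46 = 57.54 dB.
cooling tower: 95 − 20·log₁₀(13.2/4.4) = 95 − 9.54 = 85.46 dB.
Σ 10^(L/10) = 3.599e+08 → L_total = 10·log₁₀(3.599e+08) = 85.56 dB.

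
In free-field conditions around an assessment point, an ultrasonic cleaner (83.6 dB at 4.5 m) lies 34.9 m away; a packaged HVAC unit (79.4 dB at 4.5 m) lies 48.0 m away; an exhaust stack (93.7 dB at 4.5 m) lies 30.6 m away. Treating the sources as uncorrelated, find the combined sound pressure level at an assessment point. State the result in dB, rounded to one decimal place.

77.4 dB

First find each source's level at the receiver (point-source: −20·log₁₀(r/r_ref)), then combine on an intensity basis.
ultrasonic cleaner: 83.6 − 20·log₁₀(34.9/4.5) = 83.6 − 17.79 = 65.81 dB.
packaged HVAC unit: 79.4 − 20·log₁₀(48.0/4.5) = 79.4 − 20.56 = 58.84 dB.
exhaust stack: 93.7 − 20·log₁₀(30.6/4.5) = 93.7 − 16.65 = 77.05 dB.
Σ 10^(L/10) = 5.527e+07 → L_total = 10·log₁₀(5.527e+07) = 77.42 dB.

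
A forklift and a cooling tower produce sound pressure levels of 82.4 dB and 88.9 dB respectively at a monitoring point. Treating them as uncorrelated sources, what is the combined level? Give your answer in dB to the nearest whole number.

Incoherent sources combine by intensity addition: L_total = 10·log₁₀(Σ 10^(L_i/10)).
Σ 10^(L/10) = 10^(82.4/10) + 10^(88.9/10) = 9.500e+08.
L_total = 10·log₁₀(9.500e+08) = 89.78 dB.

90 dB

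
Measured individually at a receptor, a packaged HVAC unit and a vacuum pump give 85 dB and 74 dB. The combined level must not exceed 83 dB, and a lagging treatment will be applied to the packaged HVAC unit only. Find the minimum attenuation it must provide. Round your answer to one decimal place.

Fixed contribution from the other source: Σ 10^(L/10) = 10^(74/10) = 2.512e+07 (74.00 dB).
To meet 83 dB overall, the treated packaged HVAC unit may contribute at most 10^(83/10) − 2.512e+07 = 1.744e+08, i.e. 82.42 dB.
Required insertion loss = 85 − 82.42 = 2.58 dB.

2.6 dB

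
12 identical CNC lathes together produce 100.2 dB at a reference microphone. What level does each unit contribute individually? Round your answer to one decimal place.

89.4 dB

For N identical incoherent sources L_total = L₁ + 10·log₁₀ N, so L₁ = 100.2 − 10·log₁₀(12) = 100.2 − 10.792.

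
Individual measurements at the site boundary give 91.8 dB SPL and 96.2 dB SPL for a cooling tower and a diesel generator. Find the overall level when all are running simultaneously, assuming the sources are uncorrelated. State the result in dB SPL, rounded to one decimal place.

For uncorrelated sources the intensities add, so convert each level to linear form, sum, and take 10·log₁₀ of the total.
Σ 10^(L/10) = 10^(91.8/10) + 10^(96.2/10) = 5.682e+09.
L_total = 10·log₁₀(5.682e+09) = 97.55 dB SPL.

97.5 dB SPL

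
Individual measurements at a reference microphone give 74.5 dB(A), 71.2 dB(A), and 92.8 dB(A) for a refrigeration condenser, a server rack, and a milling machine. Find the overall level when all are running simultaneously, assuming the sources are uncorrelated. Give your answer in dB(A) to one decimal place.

92.9 dB(A)

Incoherent sources combine by intensity addition: L_total = 10·log₁₀(Σ 10^(L_i/10)).
Σ 10^(L/10) = 10^(74.5/10) + 10^(71.2/10) + 10^(92.8/10) = 1.947e+09.
L_total = 10·log₁₀(1.947e+09) = 92.89 dB(A).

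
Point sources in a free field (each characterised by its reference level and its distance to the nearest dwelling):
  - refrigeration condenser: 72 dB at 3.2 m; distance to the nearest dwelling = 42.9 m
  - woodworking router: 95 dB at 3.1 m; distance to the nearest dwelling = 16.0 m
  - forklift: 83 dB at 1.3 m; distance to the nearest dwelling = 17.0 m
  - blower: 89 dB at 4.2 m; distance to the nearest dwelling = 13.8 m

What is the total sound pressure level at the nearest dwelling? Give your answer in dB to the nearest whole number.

First find each source's level at the receiver (point-source: −20·log₁₀(r/r_ref)), then combine on an intensity basis.
refrigeration condenser: 72 − 20·log₁₀(42.9/3.2) = 72 − 22.55 = 49.45 dB.
woodworking router: 95 − 20·log₁₀(16.0/3.1) = 95 − 14.26 = 80.74 dB.
forklift: 83 − 20·log₁₀(17.0/1.3) = 83 − 22.33 = 60.67 dB.
blower: 89 − 20·log₁₀(13.8/4.2) = 89 − 10.33 = 78.67 dB.
Σ 10^(L/10) = 1.935e+08 → L_total = 10·log₁₀(1.935e+08) = 82.87 dB.

83 dB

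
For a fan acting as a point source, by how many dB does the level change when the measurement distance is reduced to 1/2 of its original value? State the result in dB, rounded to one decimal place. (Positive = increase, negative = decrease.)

+6.0 dB

Point-source spreading: ΔL = −20·log₁₀(r₂/r₁).
ΔL = −20·log₁₀(0.5) = +6.02 dB.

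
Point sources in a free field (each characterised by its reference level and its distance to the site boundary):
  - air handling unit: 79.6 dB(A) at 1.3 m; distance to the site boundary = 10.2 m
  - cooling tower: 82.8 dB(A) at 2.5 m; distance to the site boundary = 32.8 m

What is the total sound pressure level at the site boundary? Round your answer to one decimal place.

64.1 dB(A)

Apply inverse-square spreading to bring every level to the receiver, then sum 10^(L/10).
air handling unit: 79.6 − 20·log₁₀(10.2/1.3) = 79.6 − 17.89 = 61.71 dB(A).
cooling tower: 82.8 − 20·log₁₀(32.8/2.5) = 82.8 − 22.36 = 60.44 dB(A).
Σ 10^(L/10) = 2.588e+06 → L_total = 10·log₁₀(2.588e+06) = 64.13 dB(A).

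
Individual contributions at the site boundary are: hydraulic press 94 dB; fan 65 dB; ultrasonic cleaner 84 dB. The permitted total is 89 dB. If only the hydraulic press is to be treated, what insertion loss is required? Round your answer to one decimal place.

Everything except the hydraulic press sums to 10^(65/10) + 10^(84/10) = 2.544e+08 in linear terms, 84.05 dB.
The limit corresponds to 10^(89/10) = 7.943e+08; subtracting the fixed part leaves 5.400e+08 for the hydraulic press, i.e. 87.32 dB.
Required insertion loss = 94 − 87.32 = 6.68 dB.

6.7 dB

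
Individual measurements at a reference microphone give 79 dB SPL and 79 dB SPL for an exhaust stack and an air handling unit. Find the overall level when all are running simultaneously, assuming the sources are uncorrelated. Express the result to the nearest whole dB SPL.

Incoherent sources combine by intensity addition: L_total = 10·log₁₀(Σ 10^(L_i/10)).
Σ 10^(L/10) = 10^(79/10) + 10^(79/10) = 1.589e+08.
L_total = 10·log₁₀(1.589e+08) = 82.01 dB SPL.

82 dB SPL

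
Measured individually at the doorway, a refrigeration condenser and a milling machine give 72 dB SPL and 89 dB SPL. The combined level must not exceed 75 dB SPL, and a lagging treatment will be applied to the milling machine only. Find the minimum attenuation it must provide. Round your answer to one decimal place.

The untreated sources together contribute 10^(72/10) = 1.585e+07, i.e. 72.00 dB SPL.
The limit corresponds to 10^(75/10) = 3.162e+07; subtracting the fixed part leaves 1.577e+07 for the milling machine, i.e. 71.98 dB SPL.
Required insertion loss = 89 − 71.98 = 17.02 dB.

17.0 dB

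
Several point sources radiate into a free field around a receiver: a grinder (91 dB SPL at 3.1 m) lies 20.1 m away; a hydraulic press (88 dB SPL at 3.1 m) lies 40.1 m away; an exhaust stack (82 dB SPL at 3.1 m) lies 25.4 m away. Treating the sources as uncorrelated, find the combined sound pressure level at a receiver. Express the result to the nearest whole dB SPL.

76 dB SPL

Apply inverse-square spreading to bring every level to the receiver, then sum 10^(L/10).
grinder: 91 − 20·log₁₀(20.1/3.1) = 91 − 16.24 = 74.76 dB SPL.
hydraulic press: 88 − 20·log₁₀(40.1/3.1) = 88 − 22.24 = 65.76 dB SPL.
exhaust stack: 82 − 20·log₁₀(25.4/3.1) = 82 − 18.27 = 63.73 dB SPL.
Σ 10^(L/10) = 3.608e+07 → L_total = 10·log₁₀(3.608e+07) = 75.57 dB SPL.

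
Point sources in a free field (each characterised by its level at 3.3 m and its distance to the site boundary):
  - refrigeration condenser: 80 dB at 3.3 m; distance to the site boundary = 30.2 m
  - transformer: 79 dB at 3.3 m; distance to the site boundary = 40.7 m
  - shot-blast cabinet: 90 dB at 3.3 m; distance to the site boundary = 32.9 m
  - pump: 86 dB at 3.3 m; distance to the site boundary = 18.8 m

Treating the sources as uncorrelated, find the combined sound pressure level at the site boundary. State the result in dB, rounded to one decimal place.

73.8 dB

First find each source's level at the receiver (point-source: −20·log₁₀(r/r_ref)), then combine on an intensity basis.
refrigeration condenser: 80 − 20·log₁₀(30.2/3.3) = 80 − 19.23 = 60.77 dB.
transformer: 79 − 20·log₁₀(40.7/3.3) = 79 − 21.82 = 57.18 dB.
shot-blast cabinet: 90 − 20·log₁₀(32.9/3.3) = 90 − 19.97 = 70.03 dB.
pump: 86 − 20·log₁₀(18.8/3.3) = 86 − 15.11 = 70.89 dB.
Σ 10^(L/10) = 2.404e+07 → L_total = 10·log₁₀(2.404e+07) = 73.81 dB.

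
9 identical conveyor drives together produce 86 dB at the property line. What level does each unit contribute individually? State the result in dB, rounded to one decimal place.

76.5 dB

Dividing the total intensity by 9 lowers the level by 10·log₁₀ 9 = 9.542 dB: L₁ = 86 − 9.542.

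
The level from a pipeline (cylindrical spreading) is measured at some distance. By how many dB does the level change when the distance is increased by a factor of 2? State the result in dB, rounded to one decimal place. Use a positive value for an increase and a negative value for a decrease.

-3.0 dB

Line-source spreading: ΔL = −10·log₁₀(r₂/r₁).
ΔL = −10·log₁₀(2) = -3.01 dB.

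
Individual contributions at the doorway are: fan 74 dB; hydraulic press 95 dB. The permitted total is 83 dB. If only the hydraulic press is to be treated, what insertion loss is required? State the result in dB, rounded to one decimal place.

12.6 dB

The untreated sources together contribute 10^(74/10) = 2.512e+07, i.e. 74.00 dB.
To meet 83 dB overall, the treated hydraulic press may contribute at most 10^(83/10) − 2.512e+07 = 1.744e+08, i.e. 82.42 dB.
Required insertion loss = 95 − 82.42 = 12.58 dB.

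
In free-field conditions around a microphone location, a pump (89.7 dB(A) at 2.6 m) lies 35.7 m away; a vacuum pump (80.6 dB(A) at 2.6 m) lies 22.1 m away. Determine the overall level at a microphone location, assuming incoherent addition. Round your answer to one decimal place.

68.2 dB(A)

Propagate each source to the receiver with L = L_ref − 20·log₁₀(r/r_ref), then add intensities.
pump: 89.7 − 20·log₁₀(35.7/2.6) = 89.7 − 22.75 = 66.95 dB(A).
vacuum pump: 80.6 − 20·log₁₀(22.1/2.6) = 80.6 − 18.59 = 62.01 dB(A).
Σ 10^(L/10) = 6.539e+06 → L_total = 10·log₁₀(6.539e+06) = 68.16 dB(A).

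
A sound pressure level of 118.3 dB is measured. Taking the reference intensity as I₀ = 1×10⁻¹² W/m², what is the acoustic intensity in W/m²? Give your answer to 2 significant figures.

L = 10·log₁₀(I/I₀) ⇒ I = I₀·10^(L/10) = 10⁻¹² × 10^11.83.

0.68 W/m²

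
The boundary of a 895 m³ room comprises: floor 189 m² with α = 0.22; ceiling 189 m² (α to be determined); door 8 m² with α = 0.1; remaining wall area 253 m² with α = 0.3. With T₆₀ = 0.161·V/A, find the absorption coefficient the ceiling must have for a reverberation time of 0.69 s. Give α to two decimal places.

0.48

From T₆₀ = 0.161·V/A, the target T₆₀ = 0.69 s needs A = 0.161·895/0.69 = 208.83 m².
Absorption from the other surfaces = 189·0.22 + 8·0.1 + 253·0.3 = 118.28 m², so the ceiling must supply 90.55 m² over 189 m².
α = 90.55/189 = 0.479.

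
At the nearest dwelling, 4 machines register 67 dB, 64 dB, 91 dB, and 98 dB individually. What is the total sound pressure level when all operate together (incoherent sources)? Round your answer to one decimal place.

98.8 dB

Incoherent sources combine by intensity addition: L_total = 10·log₁₀(Σ 10^(L_i/10)).
Σ 10^(L/10) = 10^(67/10) + 10^(64/10) + 10^(91/10) + 10^(98/10) = 7.576e+09.
L_total = 10·log₁₀(7.576e+09) = 98.79 dB.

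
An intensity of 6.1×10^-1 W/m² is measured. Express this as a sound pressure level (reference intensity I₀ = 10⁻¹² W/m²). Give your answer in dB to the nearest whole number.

Dividing by I₀ shifts the exponent by 12: I/I₀ = 6.1×10^11.
L = 10·(0.7853 + 11) = 117.85 dB.

118 dB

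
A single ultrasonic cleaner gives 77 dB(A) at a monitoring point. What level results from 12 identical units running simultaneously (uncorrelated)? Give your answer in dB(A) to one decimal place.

87.8 dB(A)

N identical incoherent sources raise the level by 10·log₁₀ N.
L_total = 77 + 10·log₁₀(12) = 77 + 10.792 = 87.79 dB(A).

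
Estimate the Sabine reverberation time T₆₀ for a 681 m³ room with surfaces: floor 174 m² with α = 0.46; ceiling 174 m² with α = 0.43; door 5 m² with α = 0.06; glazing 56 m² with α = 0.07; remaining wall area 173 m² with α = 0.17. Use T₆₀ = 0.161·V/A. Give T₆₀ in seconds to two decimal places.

0.58 s

Total absorption A = 174·0.46 + 174·0.43 + 5·0.06 + 56·0.07 + 173·0.17 = 188.49 m² sabins.
T₆₀ = 0.161 × 681 / 188.49 = 0.582 s.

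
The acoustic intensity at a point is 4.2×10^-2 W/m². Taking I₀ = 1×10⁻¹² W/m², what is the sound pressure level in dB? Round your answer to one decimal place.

I/I₀ = 4.2×10^-2/10⁻¹² = 4.2×10^10, and L = 10·log₁₀(I/I₀).
L = 10·(0.6232 + 10) = 106.23 dB.

106.2 dB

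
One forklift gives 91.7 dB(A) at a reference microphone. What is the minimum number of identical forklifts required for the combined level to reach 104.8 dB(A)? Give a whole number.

N identical sources give L₁ + 10·log₁₀ N, so require 10·log₁₀ N ≥ 104.8 − 91.7 = 13.1 dB.
N ≥ 10^(13.1/10) = 20.417, so N = 21.

21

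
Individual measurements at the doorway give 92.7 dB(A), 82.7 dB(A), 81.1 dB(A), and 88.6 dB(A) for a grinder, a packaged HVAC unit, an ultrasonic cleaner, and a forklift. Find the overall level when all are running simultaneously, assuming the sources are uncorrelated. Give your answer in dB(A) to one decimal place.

Incoherent sources combine by intensity addition: L_total = 10·log₁₀(Σ 10^(L_i/10)).
Σ 10^(L/10) = 10^(92.7/10) + 10^(82.7/10) + 10^(81.1/10) + 10^(88.6/10) = 2.902e+09.
L_total = 10·log₁₀(2.902e+09) = 94.63 dB(A).

94.6 dB(A)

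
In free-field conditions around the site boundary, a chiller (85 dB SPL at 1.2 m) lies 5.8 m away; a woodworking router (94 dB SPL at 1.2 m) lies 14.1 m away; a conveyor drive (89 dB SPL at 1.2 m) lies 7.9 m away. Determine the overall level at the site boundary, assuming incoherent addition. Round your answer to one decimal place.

77.0 dB SPL

Apply inverse-square spreading to bring every level to the receiver, then sum 10^(L/10).
chiller: 85 − 20·log₁₀(5.8/1.2) = 85 − 13.68 = 71.32 dB SPL.
woodworking router: 94 − 20·log₁₀(14.1/1.2) = 94 − 21.40 = 72.60 dB SPL.
conveyor drive: 89 − 20·log₁₀(7.9/1.2) = 89 − 16.37 = 72.63 dB SPL.
Σ 10^(L/10) = 5.006e+07 → L_total = 10·log₁₀(5.006e+07) = 76.99 dB SPL.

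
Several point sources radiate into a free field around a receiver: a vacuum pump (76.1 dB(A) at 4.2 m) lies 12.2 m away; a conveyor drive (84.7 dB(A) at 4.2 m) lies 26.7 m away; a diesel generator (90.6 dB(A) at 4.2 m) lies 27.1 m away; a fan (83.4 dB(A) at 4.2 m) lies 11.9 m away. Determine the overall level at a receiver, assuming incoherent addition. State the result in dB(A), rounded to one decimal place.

Propagate each source to the receiver with L = L_ref − 20·log₁₀(r/r_ref), then add intensities.
vacuum pump: 76.1 − 20·log₁₀(12.2/4.2) = 76.1 − 9.26 = 66.84 dB(A).
conveyor drive: 84.7 − 20·log₁₀(26.7/4.2) = 84.7 − 16.07 = 68.63 dB(A).
diesel generator: 90.6 − 20·log₁₀(27.1/4.2) = 90.6 − 16.19 = 74.41 dB(A).
fan: 83.4 − 20·log₁₀(11.9/4.2) = 83.4 − 9.05 = 74.35 dB(A).
Σ 10^(L/10) = 6.696e+07 → L_total = 10·log₁₀(6.696e+07) = 78.26 dB(A).

78.3 dB(A)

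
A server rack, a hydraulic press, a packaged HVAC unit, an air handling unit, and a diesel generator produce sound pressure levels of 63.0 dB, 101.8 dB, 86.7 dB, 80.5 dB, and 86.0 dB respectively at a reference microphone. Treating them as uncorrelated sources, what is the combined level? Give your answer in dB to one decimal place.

Incoherent sources combine by intensity addition: L_total = 10·log₁₀(Σ 10^(L_i/10)).
Σ 10^(L/10) = 10^(63.0/10) + 10^(101.8/10) + 10^(86.7/10) + 10^(80.5/10) + 10^(86.0/10) = 1.612e+10.
L_total = 10·log₁₀(1.612e+10) = 102.07 dB.

102.1 dB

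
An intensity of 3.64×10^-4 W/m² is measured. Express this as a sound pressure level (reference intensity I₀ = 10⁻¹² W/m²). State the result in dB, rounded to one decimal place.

I/I₀ = 3.64×10^-4/10⁻¹² = 3.64×10^8, and L = 10·log₁₀(I/I₀).
L = 10·(0.5611 + 8) = 85.61 dB.

85.6 dB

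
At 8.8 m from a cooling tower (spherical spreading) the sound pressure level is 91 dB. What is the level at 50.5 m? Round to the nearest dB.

76 dB

Point-source attenuation: ΔL = 20·log₁₀(r₂/r₁) = 20·log₁₀(50.5/8.8) = 15.176 dB.
L₂ = 91 − 20·log₁₀(50.5/8.8) = 91 − 15.176 = 75.82 dB.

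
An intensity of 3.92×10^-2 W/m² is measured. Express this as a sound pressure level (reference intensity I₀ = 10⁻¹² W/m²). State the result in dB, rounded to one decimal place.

105.9 dB

Dividing by I₀ shifts the exponent by 12: I/I₀ = 3.92×10^10.
L = 10·(0.5933 + 10) = 105.93 dB.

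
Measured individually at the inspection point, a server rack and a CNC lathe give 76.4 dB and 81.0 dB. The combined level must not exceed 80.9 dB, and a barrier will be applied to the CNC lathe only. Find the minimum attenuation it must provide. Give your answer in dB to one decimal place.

Fixed contribution from the other source: Σ 10^(L/10) = 10^(76.4/10) = 4.365e+07 (76.40 dB).
The limit corresponds to 10^(80.9/10) = 1.230e+08; subtracting the fixed part leaves 7.938e+07 for the CNC lathe, i.e. 79.00 dB.
Required insertion loss = 81.0 − 79.00 = 2.00 dB.

2.0 dB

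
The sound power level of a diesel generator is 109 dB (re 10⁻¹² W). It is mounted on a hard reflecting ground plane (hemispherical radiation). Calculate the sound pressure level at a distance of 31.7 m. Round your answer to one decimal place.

L_p = L_w − 10·log₁₀(2π·r²) with r = 31.7 m.
2π·r² = 6314 m², 10·log₁₀ of that is 38.003 dB.
L_p = 109 − 38.003 = 71.00 dB.

71.0 dB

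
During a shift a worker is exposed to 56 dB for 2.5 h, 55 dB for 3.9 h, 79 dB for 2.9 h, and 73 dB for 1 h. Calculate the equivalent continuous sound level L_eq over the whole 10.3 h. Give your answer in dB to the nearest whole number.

Weight each interval's intensity by its duration and average over T = 10.3 h:
Σ tᵢ·10^(Lᵢ/10) = 2.5·10^(56/10) + 3.9·10^(55/10) + 2.9·10^(79/10) + 1·10^(73/10) = 2.525e+08.
L_eq = 10·log₁₀(2.525e+08/10.3) = 73.89 dB.

74 dB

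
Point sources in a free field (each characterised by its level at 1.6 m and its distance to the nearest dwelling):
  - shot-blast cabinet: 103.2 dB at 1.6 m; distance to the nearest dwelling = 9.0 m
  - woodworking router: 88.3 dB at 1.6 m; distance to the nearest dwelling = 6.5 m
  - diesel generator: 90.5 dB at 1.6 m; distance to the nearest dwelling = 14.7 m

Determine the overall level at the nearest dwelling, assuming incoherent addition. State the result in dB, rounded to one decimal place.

88.5 dB

Propagate each source to the receiver with L = L_ref − 20·log₁₀(r/r_ref), then add intensities.
shot-blast cabinet: 103.2 − 20·log₁₀(9.0/1.6) = 103.2 − 15.00 = 88.20 dB.
woodworking router: 88.3 − 20·log₁₀(6.5/1.6) = 88.3 − 12.18 = 76.12 dB.
diesel generator: 90.5 − 20·log₁₀(14.7/1.6) = 90.5 − 19.26 = 71.24 dB.
Σ 10^(L/10) = 7.146e+08 → L_total = 10·log₁₀(7.146e+08) = 88.54 dB.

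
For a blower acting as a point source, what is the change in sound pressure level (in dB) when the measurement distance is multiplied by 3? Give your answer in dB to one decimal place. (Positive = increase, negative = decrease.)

-9.5 dB

Point-source spreading: ΔL = −20·log₁₀(r₂/r₁).
ΔL = −20·log₁₀(3) = -9.54 dB.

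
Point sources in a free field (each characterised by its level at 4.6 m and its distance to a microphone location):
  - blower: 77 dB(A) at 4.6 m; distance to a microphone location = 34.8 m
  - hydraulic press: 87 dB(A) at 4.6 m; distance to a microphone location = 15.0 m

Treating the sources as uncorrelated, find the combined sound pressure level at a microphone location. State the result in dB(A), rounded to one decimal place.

Apply inverse-square spreading to bring every level to the receiver, then sum 10^(L/10).
blower: 77 − 20·log₁₀(34.8/4.6) = 77 − 17.58 = 59.42 dB(A).
hydraulic press: 87 − 20·log₁₀(15.0/4.6) = 87 − 10.27 = 76.73 dB(A).
Σ 10^(L/10) = 4.801e+07 → L_total = 10·log₁₀(4.801e+07) = 76.81 dB(A).

76.8 dB(A)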